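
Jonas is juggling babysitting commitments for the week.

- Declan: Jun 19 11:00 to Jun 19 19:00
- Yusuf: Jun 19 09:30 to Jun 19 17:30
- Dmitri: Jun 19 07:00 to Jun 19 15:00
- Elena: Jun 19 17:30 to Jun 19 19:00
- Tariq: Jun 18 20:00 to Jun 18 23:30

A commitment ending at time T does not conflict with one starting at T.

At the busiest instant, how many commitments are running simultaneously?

Walk through starts and ends in time order (an end at T is processed before a start at T):
Jun 18 20:00 start Tariq → 1
Jun 18 23:30 end Tariq → 0
Jun 19 07:00 start Dmitri → 1
Jun 19 09:30 start Yusuf → 2
Jun 19 11:00 start Declan → 3
Jun 19 15:00 end Dmitri → 2
Jun 19 17:30 end Yusuf → 1
Jun 19 17:30 start Elena → 2
Jun 19 19:00 end Declan → 1
Jun 19 19:00 end Elena → 0
Peak is 3, at Jun 19 11:00 (Declan, Dmitri, Yusuf).

3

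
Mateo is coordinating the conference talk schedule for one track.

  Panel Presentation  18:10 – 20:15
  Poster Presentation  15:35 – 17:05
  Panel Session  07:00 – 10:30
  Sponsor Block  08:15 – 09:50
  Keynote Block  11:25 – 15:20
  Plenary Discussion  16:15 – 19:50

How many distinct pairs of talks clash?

Sorted by start: Panel Session, Sponsor Block, Keynote Block, Poster Presentation, Plenary Discussion, Panel Presentation.
Sponsor Block starts before Panel Session ends → Panel Session and Sponsor Block overlap.
Keynote Block starts after Panel Session ends; Panel Session is clear from here.
Keynote Block starts after Sponsor Block ends; Sponsor Block is clear from here.
Poster Presentation starts after Keynote Block ends; Keynote Block is clear from here.
Plenary Discussion starts before Poster Presentation ends → Poster Presentation and Plenary Discussion overlap.
Panel Presentation starts after Poster Presentation ends.
Panel Presentation starts before Plenary Discussion ends → Plenary Discussion and Panel Presentation overlap.
Overlapping pairs: Panel Presentation & Plenary Discussion, Panel Session & Sponsor Block, Plenary Discussion & Poster Presentation — 3 in total.

3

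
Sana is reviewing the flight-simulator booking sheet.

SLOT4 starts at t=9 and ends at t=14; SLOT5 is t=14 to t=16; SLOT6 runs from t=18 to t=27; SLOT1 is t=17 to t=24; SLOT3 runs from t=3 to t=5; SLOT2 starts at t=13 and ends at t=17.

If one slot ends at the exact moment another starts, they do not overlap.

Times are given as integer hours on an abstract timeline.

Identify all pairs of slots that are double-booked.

Check each pair: they overlap iff neither finishes before the other starts.
Sorted by start: SLOT3, SLOT4, SLOT2, SLOT5, SLOT1, SLOT6.
SLOT4 starts after SLOT3 ends; SLOT3 is clear from here.
SLOT2 starts before SLOT4 ends → SLOT4 and SLOT2 overlap.
SLOT5 starts exactly when SLOT4 ends (back-to-back, no overlap); SLOT4 is clear from here.
SLOT5 starts before SLOT2 ends → SLOT2 and SLOT5 overlap.
SLOT1 starts exactly when SLOT2 ends (back-to-back, no overlap); SLOT2 is clear from here.
SLOT1 starts after SLOT5 ends; SLOT5 is clear from here.
SLOT6 starts before SLOT1 ends → SLOT1 and SLOT6 overlap.

SLOT1 & SLOT6, SLOT2 & SLOT4, SLOT2 & SLOT5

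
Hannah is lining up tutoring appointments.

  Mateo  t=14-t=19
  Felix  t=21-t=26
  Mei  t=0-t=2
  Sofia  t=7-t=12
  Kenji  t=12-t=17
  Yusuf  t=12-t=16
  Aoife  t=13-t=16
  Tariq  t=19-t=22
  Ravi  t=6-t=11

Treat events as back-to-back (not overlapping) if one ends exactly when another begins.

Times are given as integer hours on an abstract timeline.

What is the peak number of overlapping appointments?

4

Sort all start/end points and keep a running count:
t=0 start Mei → 1
t=2 end Mei → 0
t=6 start Ravi → 1
t=7 start Sofia → 2
t=11 end Ravi → 1
t=12 end Sofia → 0
t=12 start Kenji → 1
t=12 start Yusuf → 2
t=13 start Aoife → 3
t=14 start Mateo → 4
t=16 end Aoife → 3
t=16 end Yusuf → 2
t=17 end Kenji → 1
t=19 end Mateo → 0
t=19 start Tariq → 1
t=21 start Felix → 2
t=22 end Tariq → 1
t=26 end Felix → 0
Peak is 4, at t=14 (Aoife, Kenji, Mateo, Yusuf).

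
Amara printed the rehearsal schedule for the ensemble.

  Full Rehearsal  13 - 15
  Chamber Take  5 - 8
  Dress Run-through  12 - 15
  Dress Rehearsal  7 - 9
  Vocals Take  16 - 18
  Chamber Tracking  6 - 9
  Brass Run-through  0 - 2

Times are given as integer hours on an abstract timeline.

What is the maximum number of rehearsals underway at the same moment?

Sweep the timeline, counting +1 at each start and −1 at each end (ends before starts at a tie):
0 start Brass Run-through → 1
2 end Brass Run-through → 0
5 start Chamber Take → 1
6 start Chamber Tracking → 2
7 start Dress Rehearsal → 3
8 end Chamber Take → 2
9 end Chamber Tracking → 1
9 end Dress Rehearsal → 0
12 start Dress Run-through → 1
13 start Full Rehearsal → 2
15 end Dress Run-through → 1
15 end Full Rehearsal → 0
16 start Vocals Take → 1
18 end Vocals Take → 0
Peak is 3, at 7 (Chamber Take, Chamber Tracking, Dress Rehearsal).

3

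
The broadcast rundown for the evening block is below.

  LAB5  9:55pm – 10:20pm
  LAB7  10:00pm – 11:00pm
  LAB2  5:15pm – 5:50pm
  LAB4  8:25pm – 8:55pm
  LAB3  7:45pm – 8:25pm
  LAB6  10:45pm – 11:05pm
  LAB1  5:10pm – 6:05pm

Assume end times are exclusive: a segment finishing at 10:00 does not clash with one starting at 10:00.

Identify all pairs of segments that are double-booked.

Sorted by start: LAB1, LAB2, LAB3, LAB4, LAB5, LAB7, LAB6.
LAB2 starts before LAB1 ends → LAB1 and LAB2 overlap.
LAB3 starts after LAB1 ends; LAB1 is clear from here.
LAB3 starts after LAB2 ends; LAB2 is clear from here.
LAB4 starts exactly when LAB3 ends (back-to-back, no overlap); LAB3 is clear from here.
LAB5 starts after LAB4 ends; LAB4 is clear from here.
LAB7 starts before LAB5 ends → LAB5 and LAB7 overlap.
LAB6 starts after LAB5 ends.
LAB6 starts before LAB7 ends → LAB7 and LAB6 overlap.

LAB1 & LAB2, LAB5 & LAB7, LAB6 & LAB7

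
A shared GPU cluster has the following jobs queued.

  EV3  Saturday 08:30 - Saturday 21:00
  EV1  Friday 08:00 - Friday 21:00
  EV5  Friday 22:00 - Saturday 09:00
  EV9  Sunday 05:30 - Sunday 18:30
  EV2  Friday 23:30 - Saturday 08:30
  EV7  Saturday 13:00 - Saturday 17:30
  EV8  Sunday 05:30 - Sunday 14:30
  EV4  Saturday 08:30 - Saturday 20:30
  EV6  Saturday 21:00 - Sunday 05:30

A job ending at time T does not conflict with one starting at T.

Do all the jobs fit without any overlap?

Sorted by start: EV1, EV5, EV2, EV3, EV4, EV7, EV6, EV8, EV9.
EV5 starts after EV1 ends — done with EV1.
EV2 starts before EV5 ends → EV5 and EV2 overlap.
That's a conflict, so the schedule is not conflict-free.

No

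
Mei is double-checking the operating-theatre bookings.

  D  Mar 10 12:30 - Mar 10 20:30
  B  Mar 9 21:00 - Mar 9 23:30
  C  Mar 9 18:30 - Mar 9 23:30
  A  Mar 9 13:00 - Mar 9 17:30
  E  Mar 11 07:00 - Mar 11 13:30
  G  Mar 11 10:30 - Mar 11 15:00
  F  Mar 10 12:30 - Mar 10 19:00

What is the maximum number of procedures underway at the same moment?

Sweep the timeline, counting +1 at each start and −1 at each end (ends before starts at a tie):
Mar 9 13:00 start A → 1
Mar 9 17:30 end A → 0
Mar 9 18:30 start C → 1
Mar 9 21:00 start B → 2
Mar 9 23:30 end B → 1
Mar 9 23:30 end C → 0
Mar 10 12:30 start D → 1
Mar 10 12:30 start F → 2
Mar 10 19:00 end F → 1
Mar 10 20:30 end D → 0
Mar 11 07:00 start E → 1
Mar 11 10:30 start G → 2
Mar 11 13:30 end E → 1
Mar 11 15:00 end G → 0
Peak is 2, at Mar 9 21:00 (B, C).

2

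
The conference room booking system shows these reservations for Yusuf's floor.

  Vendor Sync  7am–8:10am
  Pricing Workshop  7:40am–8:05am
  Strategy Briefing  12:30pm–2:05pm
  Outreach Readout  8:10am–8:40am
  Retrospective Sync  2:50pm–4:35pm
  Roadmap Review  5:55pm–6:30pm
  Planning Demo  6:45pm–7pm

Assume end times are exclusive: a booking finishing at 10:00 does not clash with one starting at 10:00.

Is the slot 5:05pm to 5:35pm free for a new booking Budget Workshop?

Vendor Sync: ends 8:10am at or before Budget Workshop starts 5:05pm → clear.
Pricing Workshop: ends 8:05am at or before Budget Workshop starts 5:05pm → clear.
Outreach Readout: ends 8:40am at or before Budget Workshop starts 5:05pm → clear.
Strategy Briefing: ends 2:05pm at or before Budget Workshop starts 5:05pm → clear.
Retrospective Sync: ends 4:35pm at or before Budget Workshop starts 5:05pm → clear.
Roadmap Review: starts 5:55pm at or after Budget Workshop ends 5:35pm → clear.
Planning Demo: starts 6:45pm at or after Budget Workshop ends 5:35pm → clear.

Yes — the slot is free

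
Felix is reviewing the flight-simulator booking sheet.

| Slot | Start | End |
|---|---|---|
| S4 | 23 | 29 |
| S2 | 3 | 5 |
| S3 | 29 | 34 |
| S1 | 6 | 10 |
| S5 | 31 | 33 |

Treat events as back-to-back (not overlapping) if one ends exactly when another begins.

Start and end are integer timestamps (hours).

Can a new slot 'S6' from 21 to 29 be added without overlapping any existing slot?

No — it overlaps S4

S2: ends 5 at or before S6 starts 21 → clear.
S1: ends 10 at or before S6 starts 21 → clear.
S4: starts 23 before S6 ends 29, and ends 29 after S6 starts 21 → overlap.
S3: starts 29 at or after S6 ends 29 → clear.
S5: starts 31 at or after S6 ends 29 → clear.
S6 overlaps S4.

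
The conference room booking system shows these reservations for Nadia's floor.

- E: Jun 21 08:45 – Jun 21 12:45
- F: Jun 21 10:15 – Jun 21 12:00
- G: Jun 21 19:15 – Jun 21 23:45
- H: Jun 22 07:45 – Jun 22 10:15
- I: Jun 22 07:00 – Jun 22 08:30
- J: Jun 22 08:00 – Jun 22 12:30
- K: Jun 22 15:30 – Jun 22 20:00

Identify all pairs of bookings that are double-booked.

Sorted by start: E, F, G, I, H, J, K.
F starts before E ends → E and F overlap.
G starts after E ends, so E has no further overlaps.
G starts after F ends, so F has no further overlaps.
I starts after G ends, so G has no further overlaps.
H starts before I ends → I and H overlap.
J starts before I ends → I and J overlap.
K starts after I ends.
J starts before H ends → H and J overlap.
K starts after H ends.
K starts after J ends.

E & F, H & I, H & J, I & J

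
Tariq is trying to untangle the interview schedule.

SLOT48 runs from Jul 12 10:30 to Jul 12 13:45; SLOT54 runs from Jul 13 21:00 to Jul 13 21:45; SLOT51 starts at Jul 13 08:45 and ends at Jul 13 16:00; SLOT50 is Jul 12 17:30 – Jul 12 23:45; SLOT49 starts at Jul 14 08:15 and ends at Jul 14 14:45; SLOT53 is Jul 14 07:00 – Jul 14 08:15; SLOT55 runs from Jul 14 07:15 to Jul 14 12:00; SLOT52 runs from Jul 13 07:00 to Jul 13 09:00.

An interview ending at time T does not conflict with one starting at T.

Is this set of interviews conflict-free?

No

Sorted by start: SLOT48, SLOT50, SLOT52, SLOT51, SLOT54, SLOT53, SLOT55, SLOT49.
SLOT50 starts after SLOT48 ends, so SLOT48 has no further overlaps.
SLOT52 starts after SLOT50 ends, so SLOT50 has no further overlaps.
SLOT51 starts before SLOT52 ends → SLOT52 and SLOT51 overlap.
That's a conflict, so the schedule is not conflict-free.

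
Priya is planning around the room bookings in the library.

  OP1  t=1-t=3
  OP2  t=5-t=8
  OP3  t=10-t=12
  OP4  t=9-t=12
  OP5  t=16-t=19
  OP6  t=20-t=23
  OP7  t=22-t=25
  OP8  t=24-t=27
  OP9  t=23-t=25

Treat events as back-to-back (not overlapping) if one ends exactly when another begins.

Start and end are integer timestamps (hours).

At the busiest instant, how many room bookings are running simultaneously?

Walk through starts and ends in time order (an end at T is processed before a start at T):
t=1 start OP1 → 1
t=3 end OP1 → 0
t=5 start OP2 → 1
t=8 end OP2 → 0
t=9 start OP4 → 1
t=10 start OP3 → 2
t=12 end OP3 → 1
t=12 end OP4 → 0
t=16 start OP5 → 1
t=19 end OP5 → 0
t=20 start OP6 → 1
t=22 start OP7 → 2
t=23 end OP6 → 1
t=23 start OP9 → 2
t=24 start OP8 → 3
t=25 end OP7 → 2
t=25 end OP9 → 1
t=27 end OP8 → 0
Peak is 3, at t=24 (OP7, OP8, OP9).

3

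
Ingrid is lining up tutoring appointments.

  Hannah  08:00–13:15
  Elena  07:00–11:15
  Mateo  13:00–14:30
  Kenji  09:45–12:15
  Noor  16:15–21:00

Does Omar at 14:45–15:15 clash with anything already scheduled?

No — it doesn't clash with anything

Elena: ends 11:15 at or before Omar starts 14:45 → clear.
Hannah: ends 13:15 at or before Omar starts 14:45 → clear.
Kenji: ends 12:15 at or before Omar starts 14:45 → clear.
Mateo: ends 14:30 at or before Omar starts 14:45 → clear.
Noor: starts 16:15 at or after Omar ends 15:15 → clear.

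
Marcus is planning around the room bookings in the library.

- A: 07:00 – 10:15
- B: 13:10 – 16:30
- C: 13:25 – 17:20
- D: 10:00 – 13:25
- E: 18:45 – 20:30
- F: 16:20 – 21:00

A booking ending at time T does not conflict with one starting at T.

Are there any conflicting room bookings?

Two intervals overlap when each starts before the other ends.
Sorted by start: A, D, B, C, F, E.
D starts before A ends → A and D overlap.
That's a conflict, so the schedule is not conflict-free.

Yes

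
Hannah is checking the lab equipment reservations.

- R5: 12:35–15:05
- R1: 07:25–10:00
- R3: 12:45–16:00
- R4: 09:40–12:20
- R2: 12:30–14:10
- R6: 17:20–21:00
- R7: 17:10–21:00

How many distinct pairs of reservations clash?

Sorted by start: R1, R4, R2, R5, R3, R7, R6.
R4 starts before R1 ends → R1 and R4 overlap.
R2 starts after R1 ends — done with R1.
R2 starts after R4 ends — done with R4.
R5 starts before R2 ends → R2 and R5 overlap.
R3 starts before R2 ends → R2 and R3 overlap.
R7 starts after R2 ends — done with R2.
R3 starts before R5 ends → R5 and R3 overlap.
R7 starts after R5 ends — done with R5.
R7 starts after R3 ends — done with R3.
R6 starts before R7 ends → R7 and R6 overlap.
Overlapping pairs: R1 & R4, R2 & R3, R2 & R5, R3 & R5, R6 & R7 — 5 in total.

5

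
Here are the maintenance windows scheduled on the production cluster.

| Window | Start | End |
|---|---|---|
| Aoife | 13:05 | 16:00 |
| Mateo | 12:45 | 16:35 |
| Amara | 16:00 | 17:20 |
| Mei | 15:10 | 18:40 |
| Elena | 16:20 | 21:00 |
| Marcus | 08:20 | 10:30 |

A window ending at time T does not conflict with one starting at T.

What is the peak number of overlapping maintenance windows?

4

Walk through starts and ends in time order (an end at T is processed before a start at T):
08:20 start Marcus → 1
10:30 end Marcus → 0
12:45 start Mateo → 1
13:05 start Aoife → 2
15:10 start Mei → 3
16:00 end Aoife → 2
16:00 start Amara → 3
16:20 start Elena → 4
16:35 end Mateo → 3
17:20 end Amara → 2
18:40 end Mei → 1
21:00 end Elena → 0
Peak is 4, at 16:20 (Amara, Elena, Mateo, Mei).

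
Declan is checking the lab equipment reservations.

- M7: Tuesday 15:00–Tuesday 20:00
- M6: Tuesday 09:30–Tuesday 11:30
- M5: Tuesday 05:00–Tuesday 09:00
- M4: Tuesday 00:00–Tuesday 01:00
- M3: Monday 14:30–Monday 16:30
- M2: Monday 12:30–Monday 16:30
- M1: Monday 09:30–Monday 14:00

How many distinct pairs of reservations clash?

Sorted by start: M1, M2, M3, M4, M5, M6, M7.
M2 starts before M1 ends → M1 and M2 overlap.
M3 starts after M1 ends; M1 is clear from here.
M3 starts before M2 ends → M2 and M3 overlap.
M4 starts after M2 ends; M2 is clear from here.
M4 starts after M3 ends; M3 is clear from here.
M5 starts after M4 ends; M4 is clear from here.
M6 starts after M5 ends; M5 is clear from here.
M7 starts after M6 ends.
Overlapping pairs: M1 & M2, M2 & M3 — 2 in total.

2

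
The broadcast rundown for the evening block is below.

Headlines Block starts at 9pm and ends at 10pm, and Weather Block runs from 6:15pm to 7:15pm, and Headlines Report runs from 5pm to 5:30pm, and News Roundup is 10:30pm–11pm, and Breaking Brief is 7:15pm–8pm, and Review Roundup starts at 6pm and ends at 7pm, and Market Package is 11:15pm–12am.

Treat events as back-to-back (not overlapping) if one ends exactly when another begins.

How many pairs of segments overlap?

1

Sorted by start: Headlines Report, Review Roundup, Weather Block, Breaking Brief, Headlines Block, News Roundup, Market Package.
Review Roundup starts after Headlines Report ends; Headlines Report is clear from here.
Weather Block starts before Review Roundup ends → Review Roundup and Weather Block overlap.
Breaking Brief starts after Review Roundup ends; Review Roundup is clear from here.
Breaking Brief starts exactly when Weather Block ends (back-to-back, no overlap); Weather Block is clear from here.
Headlines Block starts after Breaking Brief ends; Breaking Brief is clear from here.
News Roundup starts after Headlines Block ends; Headlines Block is clear from here.
Market Package starts after News Roundup ends.
Overlapping pairs: Review Roundup & Weather Block — 1 in total.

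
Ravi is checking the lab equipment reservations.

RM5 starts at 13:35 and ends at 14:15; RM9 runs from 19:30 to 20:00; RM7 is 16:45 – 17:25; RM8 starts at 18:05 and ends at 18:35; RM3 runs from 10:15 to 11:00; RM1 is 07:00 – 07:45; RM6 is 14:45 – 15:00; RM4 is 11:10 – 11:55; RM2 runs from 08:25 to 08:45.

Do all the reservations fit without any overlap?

Sorted by start: RM1, RM2, RM3, RM4, RM5, RM6, RM7, RM8, RM9.
RM2 starts after RM1 ends, so RM1 has no further overlaps.
RM3 starts after RM2 ends, so RM2 has no further overlaps.
RM4 starts after RM3 ends, so RM3 has no further overlaps.
RM5 starts after RM4 ends, so RM4 has no further overlaps.
RM6 starts after RM5 ends, so RM5 has no further overlaps.
RM7 starts after RM6 ends, so RM6 has no further overlaps.
RM8 starts after RM7 ends, so RM7 has no further overlaps.
RM9 starts after RM8 ends.
Every pair is clear; the schedule has no overlaps.

Yes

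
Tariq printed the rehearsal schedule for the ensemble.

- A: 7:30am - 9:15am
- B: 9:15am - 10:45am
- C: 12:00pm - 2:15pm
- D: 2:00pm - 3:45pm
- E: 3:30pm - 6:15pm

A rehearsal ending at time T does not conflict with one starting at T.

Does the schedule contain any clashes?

Sorted by start: A, B, C, D, E.
B starts exactly when A ends (back-to-back, no overlap), so A has no further overlaps.
C starts after B ends, so B has no further overlaps.
D starts before C ends → C and D overlap.
That's a conflict, so the schedule is not conflict-free.

Yes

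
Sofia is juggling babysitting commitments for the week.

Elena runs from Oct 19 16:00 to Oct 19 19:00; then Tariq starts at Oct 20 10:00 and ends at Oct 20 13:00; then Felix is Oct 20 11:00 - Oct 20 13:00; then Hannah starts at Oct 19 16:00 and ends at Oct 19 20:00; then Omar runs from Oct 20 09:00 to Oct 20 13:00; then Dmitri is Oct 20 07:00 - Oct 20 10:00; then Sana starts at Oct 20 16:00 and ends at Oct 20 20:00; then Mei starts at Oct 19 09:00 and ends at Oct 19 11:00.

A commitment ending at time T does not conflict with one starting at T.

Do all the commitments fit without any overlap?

Check each pair: they overlap iff neither finishes before the other starts.
Sorted by start: Mei, Hannah, Elena, Dmitri, Omar, Tariq, Felix, Sana.
Hannah starts after Mei ends, so Mei has no further overlaps.
Elena starts before Hannah ends → Hannah and Elena overlap.
That's a conflict, so the schedule is not conflict-free.

No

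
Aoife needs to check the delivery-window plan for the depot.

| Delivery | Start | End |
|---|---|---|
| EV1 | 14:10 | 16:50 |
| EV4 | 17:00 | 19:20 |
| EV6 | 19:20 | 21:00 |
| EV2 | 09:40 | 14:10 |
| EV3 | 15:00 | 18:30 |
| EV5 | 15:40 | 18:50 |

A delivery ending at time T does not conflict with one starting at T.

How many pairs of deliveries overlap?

5

Check each pair: they overlap iff neither finishes before the other starts.
Sorted by start: EV2, EV1, EV3, EV5, EV4, EV6.
EV1 starts exactly when EV2 ends (back-to-back, no overlap) — done with EV2.
EV3 starts before EV1 ends → EV1 and EV3 overlap.
EV5 starts before EV1 ends → EV1 and EV5 overlap.
EV4 starts after EV1 ends — done with EV1.
EV5 starts before EV3 ends → EV3 and EV5 overlap.
EV4 starts before EV3 ends → EV3 and EV4 overlap.
EV6 starts after EV3 ends.
EV4 starts before EV5 ends → EV5 and EV4 overlap.
EV6 starts after EV5 ends.
EV6 starts exactly when EV4 ends (back-to-back, no overlap).
Overlapping pairs: EV1 & EV3, EV1 & EV5, EV3 & EV4, EV3 & EV5, EV4 & EV5 — 5 in total.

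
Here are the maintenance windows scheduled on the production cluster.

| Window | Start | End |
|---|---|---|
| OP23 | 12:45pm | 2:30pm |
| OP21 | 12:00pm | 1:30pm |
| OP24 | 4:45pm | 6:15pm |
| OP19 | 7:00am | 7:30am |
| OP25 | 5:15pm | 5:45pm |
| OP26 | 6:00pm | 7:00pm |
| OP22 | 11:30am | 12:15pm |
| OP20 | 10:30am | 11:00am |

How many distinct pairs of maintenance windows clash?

4

Check each pair: they overlap iff neither finishes before the other starts.
Sorted by start: OP19, OP20, OP22, OP21, OP23, OP24, OP25, OP26.
OP20 starts after OP19 ends — done with OP19.
OP22 starts after OP20 ends — done with OP20.
OP21 starts before OP22 ends → OP22 and OP21 overlap.
OP23 starts after OP22 ends — done with OP22.
OP23 starts before OP21 ends → OP21 and OP23 overlap.
OP24 starts after OP21 ends — done with OP21.
OP24 starts after OP23 ends — done with OP23.
OP25 starts before OP24 ends → OP24 and OP25 overlap.
OP26 starts before OP24 ends → OP24 and OP26 overlap.
OP26 starts after OP25 ends.
Overlapping pairs: OP21 & OP22, OP21 & OP23, OP24 & OP25, OP24 & OP26 — 4 in total.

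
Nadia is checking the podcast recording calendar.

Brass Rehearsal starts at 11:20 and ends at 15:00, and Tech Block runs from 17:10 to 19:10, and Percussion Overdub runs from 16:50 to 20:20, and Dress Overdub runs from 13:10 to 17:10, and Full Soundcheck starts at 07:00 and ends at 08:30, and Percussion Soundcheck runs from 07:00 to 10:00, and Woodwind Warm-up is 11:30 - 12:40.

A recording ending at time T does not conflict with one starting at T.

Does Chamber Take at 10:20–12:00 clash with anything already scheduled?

Percussion Soundcheck: ends 10:00 at or before Chamber Take starts 10:20 → clear.
Full Soundcheck: ends 08:30 at or before Chamber Take starts 10:20 → clear.
Brass Rehearsal: starts 11:20 before Chamber Take ends 12:00, and ends 15:00 after Chamber Take starts 10:20 → overlap.
Woodwind Warm-up: starts 11:30 before Chamber Take ends 12:00, and ends 12:40 after Chamber Take starts 10:20 → overlap.
Dress Overdub: starts 13:10 at or after Chamber Take ends 12:00 → clear.
Percussion Overdub: starts 16:50 at or after Chamber Take ends 12:00 → clear.
Tech Block: starts 17:10 at or after Chamber Take ends 12:00 → clear.
Chamber Take overlaps Brass Rehearsal, Woodwind Warm-up.

Yes — it overlaps Brass Rehearsal, Woodwind Warm-up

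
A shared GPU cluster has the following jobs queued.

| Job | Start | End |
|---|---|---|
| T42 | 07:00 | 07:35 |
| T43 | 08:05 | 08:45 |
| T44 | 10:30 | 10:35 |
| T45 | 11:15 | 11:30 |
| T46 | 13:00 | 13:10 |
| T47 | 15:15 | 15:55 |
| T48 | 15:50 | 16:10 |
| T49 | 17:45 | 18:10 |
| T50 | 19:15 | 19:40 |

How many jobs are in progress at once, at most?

2

Sort all start/end points and keep a running count:
07:00 start T42 → 1
07:35 end T42 → 0
08:05 start T43 → 1
08:45 end T43 → 0
10:30 start T44 → 1
10:35 end T44 → 0
11:15 start T45 → 1
11:30 end T45 → 0
13:00 start T46 → 1
13:10 end T46 → 0
15:15 start T47 → 1
15:50 start T48 → 2
15:55 end T47 → 1
16:10 end T48 → 0
17:45 start T49 → 1
18:10 end T49 → 0
19:15 start T50 → 1
19:40 end T50 → 0
Peak is 2, at 15:50 (T47, T48).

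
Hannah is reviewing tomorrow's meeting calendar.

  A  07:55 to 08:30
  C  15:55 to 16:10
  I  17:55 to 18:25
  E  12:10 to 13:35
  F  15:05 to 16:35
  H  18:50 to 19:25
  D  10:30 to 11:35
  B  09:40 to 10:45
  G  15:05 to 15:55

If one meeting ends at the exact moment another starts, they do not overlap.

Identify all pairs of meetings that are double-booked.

B & D, C & F, F & G

Sorted by start: A, B, D, E, F, G, C, I, H.
B starts after A ends — done with A.
D starts before B ends → B and D overlap.
E starts after B ends — done with B.
E starts after D ends — done with D.
F starts after E ends — done with E.
G starts before F ends → F and G overlap.
C starts before F ends → F and C overlap.
I starts after F ends — done with F.
C starts exactly when G ends (back-to-back, no overlap) — done with G.
I starts after C ends — done with C.
H starts after I ends.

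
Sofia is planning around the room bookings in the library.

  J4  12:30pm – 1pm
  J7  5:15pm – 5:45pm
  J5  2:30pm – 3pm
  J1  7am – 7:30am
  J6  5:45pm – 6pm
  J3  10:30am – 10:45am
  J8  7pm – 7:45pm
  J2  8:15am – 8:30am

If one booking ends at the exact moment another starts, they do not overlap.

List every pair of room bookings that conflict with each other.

Sorted by start: J1, J2, J3, J4, J5, J7, J6, J8.
J2 starts after J1 ends — done with J1.
J3 starts after J2 ends — done with J2.
J4 starts after J3 ends — done with J3.
J5 starts after J4 ends — done with J4.
J7 starts after J5 ends — done with J5.
J6 starts exactly when J7 ends (back-to-back, no overlap) — done with J7.
J8 starts after J6 ends.

no overlapping pairs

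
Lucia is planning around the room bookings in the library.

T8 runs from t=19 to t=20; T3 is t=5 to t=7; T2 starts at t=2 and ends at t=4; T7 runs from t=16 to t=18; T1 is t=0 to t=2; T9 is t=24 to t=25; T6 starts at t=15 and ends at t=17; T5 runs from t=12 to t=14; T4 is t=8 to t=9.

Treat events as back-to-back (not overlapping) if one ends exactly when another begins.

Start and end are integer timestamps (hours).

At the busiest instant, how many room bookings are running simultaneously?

Walk through starts and ends in time order (an end at T is processed before a start at T):
t=0 start T1 → 1
t=2 end T1 → 0
t=2 start T2 → 1
t=4 end T2 → 0
t=5 start T3 → 1
t=7 end T3 → 0
t=8 start T4 → 1
t=9 end T4 → 0
t=12 start T5 → 1
t=14 end T5 → 0
t=15 start T6 → 1
t=16 start T7 → 2
t=17 end T6 → 1
t=18 end T7 → 0
t=19 start T8 → 1
t=20 end T8 → 0
t=24 start T9 → 1
t=25 end T9 → 0
Peak is 2, at t=16 (T6, T7).

2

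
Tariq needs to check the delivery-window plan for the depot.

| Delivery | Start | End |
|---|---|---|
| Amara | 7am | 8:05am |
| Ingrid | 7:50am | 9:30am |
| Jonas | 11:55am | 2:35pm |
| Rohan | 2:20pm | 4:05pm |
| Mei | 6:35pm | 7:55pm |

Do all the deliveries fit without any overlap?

Sorted by start: Amara, Ingrid, Jonas, Rohan, Mei.
Ingrid starts before Amara ends → Amara and Ingrid overlap.
That's a conflict, so the schedule is not conflict-free.

No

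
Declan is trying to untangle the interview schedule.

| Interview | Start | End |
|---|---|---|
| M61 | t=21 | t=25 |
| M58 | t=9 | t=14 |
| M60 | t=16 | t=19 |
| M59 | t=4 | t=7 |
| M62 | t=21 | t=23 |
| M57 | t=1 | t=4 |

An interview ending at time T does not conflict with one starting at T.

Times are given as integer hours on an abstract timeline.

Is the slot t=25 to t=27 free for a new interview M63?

Yes — the slot is free

M57: ends t=4 at or before M63 starts t=25 → clear.
M59: ends t=7 at or before M63 starts t=25 → clear.
M58: ends t=14 at or before M63 starts t=25 → clear.
M60: ends t=19 at or before M63 starts t=25 → clear.
M61: ends t=25 at or before M63 starts t=25 → clear.
M62: ends t=23 at or before M63 starts t=25 → clear.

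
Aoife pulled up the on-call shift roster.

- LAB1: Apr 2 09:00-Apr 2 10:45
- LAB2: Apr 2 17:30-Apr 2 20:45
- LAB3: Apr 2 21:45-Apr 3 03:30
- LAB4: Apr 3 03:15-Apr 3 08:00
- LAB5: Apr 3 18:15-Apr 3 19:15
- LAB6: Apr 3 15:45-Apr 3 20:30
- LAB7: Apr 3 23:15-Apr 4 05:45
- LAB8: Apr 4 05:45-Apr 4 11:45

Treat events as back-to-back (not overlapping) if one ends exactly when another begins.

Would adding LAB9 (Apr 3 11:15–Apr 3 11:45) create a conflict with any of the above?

No — it doesn't clash with anything

LAB1: ends Apr 2 10:45 at or before LAB9 starts Apr 3 11:15 → clear.
LAB2: ends Apr 2 20:45 at or before LAB9 starts Apr 3 11:15 → clear.
LAB3: ends Apr 3 03:30 at or before LAB9 starts Apr 3 11:15 → clear.
LAB4: ends Apr 3 08:00 at or before LAB9 starts Apr 3 11:15 → clear.
LAB6: starts Apr 3 15:45 at or after LAB9 ends Apr 3 11:45 → clear.
LAB5: starts Apr 3 18:15 at or after LAB9 ends Apr 3 11:45 → clear.
LAB7: starts Apr 3 23:15 at or after LAB9 ends Apr 3 11:45 → clear.
LAB8: starts Apr 4 05:45 at or after LAB9 ends Apr 3 11:45 → clear.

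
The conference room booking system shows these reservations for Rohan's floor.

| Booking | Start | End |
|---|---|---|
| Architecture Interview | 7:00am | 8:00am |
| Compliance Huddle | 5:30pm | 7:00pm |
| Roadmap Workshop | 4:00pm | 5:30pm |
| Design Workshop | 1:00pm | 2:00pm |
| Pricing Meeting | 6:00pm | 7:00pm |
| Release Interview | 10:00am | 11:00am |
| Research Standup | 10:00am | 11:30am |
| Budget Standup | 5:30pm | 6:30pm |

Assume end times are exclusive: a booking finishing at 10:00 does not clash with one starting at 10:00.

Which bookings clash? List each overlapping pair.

Budget Standup & Compliance Huddle, Budget Standup & Pricing Meeting, Compliance Huddle & Pricing Meeting, Release Interview & Research Standup

Two intervals overlap when each starts before the other ends.
Sorted by start: Architecture Interview, Release Interview, Research Standup, Design Workshop, Roadmap Workshop, Budget Standup, Compliance Huddle, Pricing Meeting.
Release Interview starts after Architecture Interview ends, so Architecture Interview has no further overlaps.
Research Standup starts before Release Interview ends → Release Interview and Research Standup overlap.
Design Workshop starts after Release Interview ends, so Release Interview has no further overlaps.
Design Workshop starts after Research Standup ends, so Research Standup has no further overlaps.
Roadmap Workshop starts after Design Workshop ends, so Design Workshop has no further overlaps.
Budget Standup starts exactly when Roadmap Workshop ends (back-to-back, no overlap), so Roadmap Workshop has no further overlaps.
Compliance Huddle starts before Budget Standup ends → Budget Standup and Compliance Huddle overlap.
Pricing Meeting starts before Budget Standup ends → Budget Standup and Pricing Meeting overlap.
Pricing Meeting starts before Compliance Huddle ends → Compliance Huddle and Pricing Meeting overlap.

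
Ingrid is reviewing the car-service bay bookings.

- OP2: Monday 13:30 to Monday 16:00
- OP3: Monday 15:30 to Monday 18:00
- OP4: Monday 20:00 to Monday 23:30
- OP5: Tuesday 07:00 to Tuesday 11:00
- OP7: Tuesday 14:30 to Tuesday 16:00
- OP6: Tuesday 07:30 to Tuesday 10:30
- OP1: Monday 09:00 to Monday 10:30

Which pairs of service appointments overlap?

OP2 & OP3, OP5 & OP6

Check each pair: they overlap iff neither finishes before the other starts.
Sorted by start: OP1, OP2, OP3, OP4, OP5, OP6, OP7.
OP2 starts after OP1 ends — done with OP1.
OP3 starts before OP2 ends → OP2 and OP3 overlap.
OP4 starts after OP2 ends — done with OP2.
OP4 starts after OP3 ends — done with OP3.
OP5 starts after OP4 ends — done with OP4.
OP6 starts before OP5 ends → OP5 and OP6 overlap.
OP7 starts after OP5 ends.
OP7 starts after OP6 ends.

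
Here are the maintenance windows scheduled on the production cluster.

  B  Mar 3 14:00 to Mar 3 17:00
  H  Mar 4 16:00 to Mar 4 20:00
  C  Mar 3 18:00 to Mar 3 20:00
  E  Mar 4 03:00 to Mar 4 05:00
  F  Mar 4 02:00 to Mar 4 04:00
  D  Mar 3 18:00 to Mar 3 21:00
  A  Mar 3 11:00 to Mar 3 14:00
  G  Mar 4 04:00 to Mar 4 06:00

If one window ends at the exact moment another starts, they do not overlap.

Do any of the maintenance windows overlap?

Sorted by start: A, B, C, D, F, E, G, H.
B starts exactly when A ends (back-to-back, no overlap); A is clear from here.
C starts after B ends; B is clear from here.
D starts before C ends → C and D overlap.
That's a conflict, so the schedule is not conflict-free.

Yes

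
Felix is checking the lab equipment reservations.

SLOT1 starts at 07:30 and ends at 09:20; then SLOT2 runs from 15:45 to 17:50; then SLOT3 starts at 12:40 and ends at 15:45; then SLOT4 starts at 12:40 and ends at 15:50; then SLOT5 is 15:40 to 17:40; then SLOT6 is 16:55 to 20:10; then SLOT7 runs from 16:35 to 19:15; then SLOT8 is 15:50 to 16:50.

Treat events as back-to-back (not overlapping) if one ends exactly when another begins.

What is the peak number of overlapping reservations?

4

Sort all start/end points and keep a running count:
07:30 start SLOT1 → 1
09:20 end SLOT1 → 0
12:40 start SLOT3 → 1
12:40 start SLOT4 → 2
15:40 start SLOT5 → 3
15:45 end SLOT3 → 2
15:45 start SLOT2 → 3
15:50 end SLOT4 → 2
15:50 start SLOT8 → 3
16:35 start SLOT7 → 4
16:50 end SLOT8 → 3
16:55 start SLOT6 → 4
17:40 end SLOT5 → 3
17:50 end SLOT2 → 2
19:15 end SLOT7 → 1
20:10 end SLOT6 → 0
Peak is 4, at 16:35 (SLOT2, SLOT5, SLOT7, SLOT8).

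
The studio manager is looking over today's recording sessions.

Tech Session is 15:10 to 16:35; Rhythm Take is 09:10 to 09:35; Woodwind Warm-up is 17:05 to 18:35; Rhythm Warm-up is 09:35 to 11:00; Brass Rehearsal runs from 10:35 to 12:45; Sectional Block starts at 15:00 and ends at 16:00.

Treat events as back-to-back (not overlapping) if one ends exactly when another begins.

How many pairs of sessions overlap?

Sorted by start: Rhythm Take, Rhythm Warm-up, Brass Rehearsal, Sectional Block, Tech Session, Woodwind Warm-up.
Rhythm Warm-up starts exactly when Rhythm Take ends (back-to-back, no overlap); Rhythm Take is clear from here.
Brass Rehearsal starts before Rhythm Warm-up ends → Rhythm Warm-up and Brass Rehearsal overlap.
Sectional Block starts after Rhythm Warm-up ends; Rhythm Warm-up is clear from here.
Sectional Block starts after Brass Rehearsal ends; Brass Rehearsal is clear from here.
Tech Session starts before Sectional Block ends → Sectional Block and Tech Session overlap.
Woodwind Warm-up starts after Sectional Block ends.
Woodwind Warm-up starts after Tech Session ends.
Overlapping pairs: Brass Rehearsal & Rhythm Warm-up, Sectional Block & Tech Session — 2 in total.

2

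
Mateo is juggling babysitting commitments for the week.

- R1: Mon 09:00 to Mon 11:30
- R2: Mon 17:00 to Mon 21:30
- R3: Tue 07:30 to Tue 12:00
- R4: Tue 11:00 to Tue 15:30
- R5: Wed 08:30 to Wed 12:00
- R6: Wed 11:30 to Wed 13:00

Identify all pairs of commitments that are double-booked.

R3 & R4, R5 & R6

Check each pair: they overlap iff neither finishes before the other starts.
Sorted by start: R1, R2, R3, R4, R5, R6.
R2 starts after R1 ends; R1 is clear from here.
R3 starts after R2 ends; R2 is clear from here.
R4 starts before R3 ends → R3 and R4 overlap.
R5 starts after R3 ends; R3 is clear from here.
R5 starts after R4 ends; R4 is clear from here.
R6 starts before R5 ends → R5 and R6 overlap.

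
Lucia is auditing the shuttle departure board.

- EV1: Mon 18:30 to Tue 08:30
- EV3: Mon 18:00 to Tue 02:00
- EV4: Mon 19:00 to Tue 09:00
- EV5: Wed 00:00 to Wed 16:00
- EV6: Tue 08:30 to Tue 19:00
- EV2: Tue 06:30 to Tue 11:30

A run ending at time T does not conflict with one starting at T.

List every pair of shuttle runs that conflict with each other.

EV1 & EV2, EV1 & EV3, EV1 & EV4, EV2 & EV4, EV2 & EV6, EV3 & EV4, EV4 & EV6

Sorted by start: EV3, EV1, EV4, EV2, EV6, EV5.
EV1 starts before EV3 ends → EV3 and EV1 overlap.
EV4 starts before EV3 ends → EV3 and EV4 overlap.
EV2 starts after EV3 ends; EV3 is clear from here.
EV4 starts before EV1 ends → EV1 and EV4 overlap.
EV2 starts before EV1 ends → EV1 and EV2 overlap.
EV6 starts exactly when EV1 ends (back-to-back, no overlap); EV1 is clear from here.
EV2 starts before EV4 ends → EV4 and EV2 overlap.
EV6 starts before EV4 ends → EV4 and EV6 overlap.
EV5 starts after EV4 ends.
EV6 starts before EV2 ends → EV2 and EV6 overlap.
EV5 starts after EV2 ends.
EV5 starts after EV6 ends.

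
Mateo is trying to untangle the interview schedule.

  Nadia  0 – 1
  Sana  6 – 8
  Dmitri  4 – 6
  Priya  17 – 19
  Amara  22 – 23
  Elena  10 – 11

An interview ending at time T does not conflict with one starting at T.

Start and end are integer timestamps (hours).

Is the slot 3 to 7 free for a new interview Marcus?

No — it overlaps Dmitri, Sana

Nadia: ends 1 at or before Marcus starts 3 → clear.
Dmitri: starts 4 before Marcus ends 7, and ends 6 after Marcus starts 3 → overlap.
Sana: starts 6 before Marcus ends 7, and ends 8 after Marcus starts 3 → overlap.
Elena: starts 10 at or after Marcus ends 7 → clear.
Priya: starts 17 at or after Marcus ends 7 → clear.
Amara: starts 22 at or after Marcus ends 7 → clear.
Marcus overlaps Dmitri, Sana.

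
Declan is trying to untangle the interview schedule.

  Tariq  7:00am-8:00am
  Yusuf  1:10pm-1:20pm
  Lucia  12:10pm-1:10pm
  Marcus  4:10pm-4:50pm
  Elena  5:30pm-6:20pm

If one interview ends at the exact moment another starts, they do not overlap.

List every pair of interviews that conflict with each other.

Sorted by start: Tariq, Lucia, Yusuf, Marcus, Elena.
Lucia starts after Tariq ends — done with Tariq.
Yusuf starts exactly when Lucia ends (back-to-back, no overlap) — done with Lucia.
Marcus starts after Yusuf ends — done with Yusuf.
Elena starts after Marcus ends.

none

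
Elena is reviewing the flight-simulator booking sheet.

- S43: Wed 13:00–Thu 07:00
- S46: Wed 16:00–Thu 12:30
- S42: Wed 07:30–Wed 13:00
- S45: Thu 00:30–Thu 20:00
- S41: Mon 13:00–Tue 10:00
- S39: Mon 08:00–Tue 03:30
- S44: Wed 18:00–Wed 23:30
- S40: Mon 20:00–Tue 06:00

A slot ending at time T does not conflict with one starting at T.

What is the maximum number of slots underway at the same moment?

3

Sweep the timeline, counting +1 at each start and −1 at each end (ends before starts at a tie):
Mon 08:00 start S39 → 1
Mon 13:00 start S41 → 2
Mon 20:00 start S40 → 3
Tue 03:30 end S39 → 2
Tue 06:00 end S40 → 1
Tue 10:00 end S41 → 0
Wed 07:30 start S42 → 1
Wed 13:00 end S42 → 0
Wed 13:00 start S43 → 1
Wed 16:00 start S46 → 2
Wed 18:00 start S44 → 3
Wed 23:30 end S44 → 2
Thu 00:30 start S45 → 3
Thu 07:00 end S43 → 2
Thu 12:30 end S46 → 1
Thu 20:00 end S45 → 0
Peak is 3, at Mon 20:00 (S39, S40, S41).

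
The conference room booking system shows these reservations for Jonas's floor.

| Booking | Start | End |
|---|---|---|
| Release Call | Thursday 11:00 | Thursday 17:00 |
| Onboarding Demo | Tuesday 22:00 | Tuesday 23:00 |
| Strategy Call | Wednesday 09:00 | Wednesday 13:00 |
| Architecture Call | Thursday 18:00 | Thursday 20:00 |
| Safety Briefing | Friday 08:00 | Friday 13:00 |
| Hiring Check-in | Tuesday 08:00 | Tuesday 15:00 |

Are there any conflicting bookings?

No

Sorted by start: Hiring Check-in, Onboarding Demo, Strategy Call, Release Call, Architecture Call, Safety Briefing.
Onboarding Demo starts after Hiring Check-in ends — done with Hiring Check-in.
Strategy Call starts after Onboarding Demo ends — done with Onboarding Demo.
Release Call starts after Strategy Call ends — done with Strategy Call.
Architecture Call starts after Release Call ends — done with Release Call.
Safety Briefing starts after Architecture Call ends.
Every pair is clear; the schedule has no overlaps.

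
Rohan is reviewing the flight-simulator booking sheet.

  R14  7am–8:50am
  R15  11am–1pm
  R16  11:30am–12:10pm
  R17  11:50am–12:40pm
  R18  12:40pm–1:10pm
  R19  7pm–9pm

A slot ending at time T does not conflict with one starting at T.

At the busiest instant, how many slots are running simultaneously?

3

Walk through starts and ends in time order (an end at T is processed before a start at T):
7am start R14 → 1
8:50am end R14 → 0
11am start R15 → 1
11:30am start R16 → 2
11:50am start R17 → 3
12:10pm end R16 → 2
12:40pm end R17 → 1
12:40pm start R18 → 2
1pm end R15 → 1
1:10pm end R18 → 0
7pm start R19 → 1
9pm end R19 → 0
Peak is 3, at 11:50am (R15, R16, R17).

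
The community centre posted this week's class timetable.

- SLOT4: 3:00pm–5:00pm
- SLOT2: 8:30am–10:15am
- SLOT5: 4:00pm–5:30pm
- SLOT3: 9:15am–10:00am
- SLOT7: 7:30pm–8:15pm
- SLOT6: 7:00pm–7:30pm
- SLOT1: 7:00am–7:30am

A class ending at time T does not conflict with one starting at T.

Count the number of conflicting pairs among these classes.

2

Check each pair: they overlap iff neither finishes before the other starts.
Sorted by start: SLOT1, SLOT2, SLOT3, SLOT4, SLOT5, SLOT6, SLOT7.
SLOT2 starts after SLOT1 ends, so nothing later overlaps SLOT1 either.
SLOT3 starts before SLOT2 ends → SLOT2 and SLOT3 overlap.
SLOT4 starts after SLOT2 ends, so nothing later overlaps SLOT2 either.
SLOT4 starts after SLOT3 ends, so nothing later overlaps SLOT3 either.
SLOT5 starts before SLOT4 ends → SLOT4 and SLOT5 overlap.
SLOT6 starts after SLOT4 ends, so nothing later overlaps SLOT4 either.
SLOT6 starts after SLOT5 ends, so nothing later overlaps SLOT5 either.
SLOT7 starts exactly when SLOT6 ends (back-to-back, no overlap).
Overlapping pairs: SLOT2 & SLOT3, SLOT4 & SLOT5 — 2 in total.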